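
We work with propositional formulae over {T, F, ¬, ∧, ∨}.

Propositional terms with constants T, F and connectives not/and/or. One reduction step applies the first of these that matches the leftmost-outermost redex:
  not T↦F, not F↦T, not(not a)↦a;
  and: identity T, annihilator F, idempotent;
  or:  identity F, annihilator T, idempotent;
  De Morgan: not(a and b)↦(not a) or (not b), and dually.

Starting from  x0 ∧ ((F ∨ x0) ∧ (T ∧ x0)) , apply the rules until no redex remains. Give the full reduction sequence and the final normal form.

  start: x0 ∧ ((F ∨ x0) ∧ (T ∧ x0))
  →1  x0 ∧ (x0 ∧ (T ∧ x0))
  →2  x0 ∧ (x0 ∧ x0)
  →3  x0 ∧ x0
  →4  x0

Answer: normal form = x0  (in 4 steps)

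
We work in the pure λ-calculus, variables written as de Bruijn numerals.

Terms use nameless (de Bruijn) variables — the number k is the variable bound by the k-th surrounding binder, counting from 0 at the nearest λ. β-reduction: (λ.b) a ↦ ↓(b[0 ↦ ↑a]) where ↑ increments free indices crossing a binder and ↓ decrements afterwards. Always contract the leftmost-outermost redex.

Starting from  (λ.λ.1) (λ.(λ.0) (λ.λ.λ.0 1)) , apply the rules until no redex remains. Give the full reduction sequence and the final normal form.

  start: (λ.λ.1) (λ.(λ.0) (λ.λ.λ.0 1))
  →1  λ.λ.(λ.0) (λ.λ.λ.0 1)
  →2  λ.λ.λ.λ.λ.0 1

Answer: normal form = λ.λ.λ.λ.λ.0 1  (in 2 steps)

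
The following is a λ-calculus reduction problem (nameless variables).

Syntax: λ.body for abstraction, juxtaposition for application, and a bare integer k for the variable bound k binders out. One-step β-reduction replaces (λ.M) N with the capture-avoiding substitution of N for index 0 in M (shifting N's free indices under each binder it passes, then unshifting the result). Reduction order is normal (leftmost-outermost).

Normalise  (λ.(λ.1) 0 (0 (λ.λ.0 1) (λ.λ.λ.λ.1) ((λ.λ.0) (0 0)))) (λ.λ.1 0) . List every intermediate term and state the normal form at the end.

  start: (λ.(λ.1) 0 (0 (λ.λ.0 1) (λ.λ.λ.λ.1) ((λ.λ.0) (0 0)))) (λ.λ.1 0)
  step 1: (λ.λ.λ.1 0) (λ.λ.1 0) ((λ.λ.1 0) (λ.λ.0 1) (λ.λ.λ.λ.1) ((λ.λ.0) ((λ.λ.1 0) (λ.λ.1 0))))
  step 2: (λ.λ.1 0) ((λ.λ.1 0) (λ.λ.0 1) (λ.λ.λ.λ.1) ((λ.λ.0) ((λ.λ.1 0) (λ.λ.1 0))))
  step 3: λ.(λ.λ.1 0) (λ.λ.0 1) (λ.λ.λ.λ.1) ((λ.λ.0) ((λ.λ.1 0) (λ.λ.1 0))) 0
  step 4: λ.(λ.(λ.λ.0 1) 0) (λ.λ.λ.λ.1) ((λ.λ.0) ((λ.λ.1 0) (λ.λ.1 0))) 0
  step 5: λ.(λ.λ.0 1) (λ.λ.λ.λ.1) ((λ.λ.0) ((λ.λ.1 0) (λ.λ.1 0))) 0
  step 6: λ.(λ.0 (λ.λ.λ.λ.1)) ((λ.λ.0) ((λ.λ.1 0) (λ.λ.1 0))) 0
  step 7: λ.(λ.λ.0) ((λ.λ.1 0) (λ.λ.1 0)) (λ.λ.λ.λ.1) 0
  step 8: λ.(λ.0) (λ.λ.λ.λ.1) 0
  step 9: λ.(λ.λ.λ.λ.1) 0
  step 10: λ.λ.λ.λ.1

Answer: normal form = λ.λ.λ.λ.1  (in 10 steps)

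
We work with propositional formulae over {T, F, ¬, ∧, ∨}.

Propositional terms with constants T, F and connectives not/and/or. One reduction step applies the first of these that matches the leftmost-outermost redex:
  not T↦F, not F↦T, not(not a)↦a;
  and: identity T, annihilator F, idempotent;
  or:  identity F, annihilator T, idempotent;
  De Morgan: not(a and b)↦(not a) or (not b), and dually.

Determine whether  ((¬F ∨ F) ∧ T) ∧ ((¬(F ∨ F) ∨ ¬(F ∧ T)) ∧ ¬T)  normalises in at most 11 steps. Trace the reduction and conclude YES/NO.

  start: ((¬F ∨ F) ∧ T) ∧ ((¬(F ∨ F) ∨ ¬(F ∧ T)) ∧ ¬T)
  [1] (¬F ∨ F) ∧ ((¬(F ∨ F) ∨ ¬(F ∧ T)) ∧ ¬T)
  [2] ¬F ∧ ((¬(F ∨ F) ∨ ¬(F ∧ T)) ∧ ¬T)
  [3] T ∧ ((¬(F ∨ F) ∨ ¬(F ∧ T)) ∧ ¬T)
  [4] (¬(F ∨ F) ∨ ¬(F ∧ T)) ∧ ¬T
  [5] ((¬F ∧ ¬F) ∨ ¬(F ∧ T)) ∧ ¬T
  [6] (¬F ∨ ¬(F ∧ T)) ∧ ¬T
  [7] (T ∨ ¬(F ∧ T)) ∧ ¬T
  [8] T ∧ ¬T
  [9] ¬T
  [10] F

Answer: YES — reaches normal form F in 10 ≤ 11 steps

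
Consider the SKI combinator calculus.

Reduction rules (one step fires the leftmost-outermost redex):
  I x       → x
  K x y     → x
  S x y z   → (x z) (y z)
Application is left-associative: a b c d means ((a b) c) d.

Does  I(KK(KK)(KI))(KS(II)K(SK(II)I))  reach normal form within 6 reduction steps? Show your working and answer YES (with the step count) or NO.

Answer: YES — reaches normal form KI in 3 ≤ 6 steps

Derivation:
  start: I(KK(KK)(KI))(KS(II)K(SK(II)I))
  →1  KK(KK)(KI)(KS(II)K(SK(II)I))
  →2  K(KI)(KS(II)K(SK(II)I))
  →3  KI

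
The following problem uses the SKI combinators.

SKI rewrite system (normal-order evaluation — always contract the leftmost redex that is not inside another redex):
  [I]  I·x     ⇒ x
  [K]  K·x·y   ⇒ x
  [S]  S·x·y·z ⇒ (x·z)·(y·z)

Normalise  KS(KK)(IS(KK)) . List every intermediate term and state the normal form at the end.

Answer: normal form = S(S(KK))  (in 2 steps)

Reduction:
  start: KS(KK)(IS(KK))
  →1  S(IS(KK))
  →2  S(S(KK))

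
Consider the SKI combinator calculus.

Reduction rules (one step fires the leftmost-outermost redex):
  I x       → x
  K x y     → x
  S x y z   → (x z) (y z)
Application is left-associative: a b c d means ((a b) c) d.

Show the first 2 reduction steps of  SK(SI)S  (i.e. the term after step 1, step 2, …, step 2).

Answer: after 2 steps: S

Derivation:
  start: SK(SI)S
  [1] KS(SIS)
  [2] S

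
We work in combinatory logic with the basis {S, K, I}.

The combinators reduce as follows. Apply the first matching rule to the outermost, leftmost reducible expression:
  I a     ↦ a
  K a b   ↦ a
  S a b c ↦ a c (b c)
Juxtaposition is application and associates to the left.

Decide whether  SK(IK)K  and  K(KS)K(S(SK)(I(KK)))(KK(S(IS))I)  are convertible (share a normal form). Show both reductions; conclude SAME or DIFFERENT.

Answer: DIFFERENT — A ⇓ K, B ⇓ S(KI)

Reduction:
Term A:
  start: SK(IK)K
  step 1: KK(IKK)
  step 2: K

Term B:
  start: K(KS)K(S(SK)(I(KK)))(KK(S(IS))I)
  step 1: KS(S(SK)(I(KK)))(KK(S(IS))I)
  step 2: S(KK(S(IS))I)
  step 3: S(KI)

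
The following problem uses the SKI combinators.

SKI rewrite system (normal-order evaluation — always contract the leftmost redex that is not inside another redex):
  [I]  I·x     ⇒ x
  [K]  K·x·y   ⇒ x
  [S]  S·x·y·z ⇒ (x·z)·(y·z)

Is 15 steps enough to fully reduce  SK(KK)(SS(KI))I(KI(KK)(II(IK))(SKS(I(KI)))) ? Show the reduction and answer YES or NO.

  start: SK(KK)(SS(KI))I(KI(KK)(II(IK))(SKS(I(KI))))
  [1] K(SS(KI))(KK(SS(KI)))I(KI(KK)(II(IK))(SKS(I(KI))))
  [2] SS(KI)I(KI(KK)(II(IK))(SKS(I(KI))))
  [3] SI(KII)(KI(KK)(II(IK))(SKS(I(KI))))
  [4] I(KI(KK)(II(IK))(SKS(I(KI))))(KII(KI(KK)(II(IK))(SKS(I(KI)))))
  [5] KI(KK)(II(IK))(SKS(I(KI)))(KII(KI(KK)(II(IK))(SKS(I(KI)))))
  [6] I(II(IK))(SKS(I(KI)))(KII(KI(KK)(II(IK))(SKS(I(KI)))))
  [7] II(IK)(SKS(I(KI)))(KII(KI(KK)(II(IK))(SKS(I(KI)))))
  [8] I(IK)(SKS(I(KI)))(KII(KI(KK)(II(IK))(SKS(I(KI)))))
  [9] IK(SKS(I(KI)))(KII(KI(KK)(II(IK))(SKS(I(KI)))))
  [10] K(SKS(I(KI)))(KII(KI(KK)(II(IK))(SKS(I(KI)))))
  [11] SKS(I(KI))
  [12] K(I(KI))(S(I(KI)))
  [13] I(KI)
  [14] KI

Answer: YES — reaches normal form KI in 14 ≤ 15 steps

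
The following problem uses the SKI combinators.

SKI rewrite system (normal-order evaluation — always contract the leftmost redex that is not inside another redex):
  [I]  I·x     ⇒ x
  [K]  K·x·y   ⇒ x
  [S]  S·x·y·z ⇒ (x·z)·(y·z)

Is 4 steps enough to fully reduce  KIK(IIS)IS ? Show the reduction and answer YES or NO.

Answer: YES — reaches normal form SIS in 4 ≤ 4 steps

Derivation:
  start: KIK(IIS)IS
  [1] I(IIS)IS
  [2] IISIS
  [3] ISIS
  [4] SIS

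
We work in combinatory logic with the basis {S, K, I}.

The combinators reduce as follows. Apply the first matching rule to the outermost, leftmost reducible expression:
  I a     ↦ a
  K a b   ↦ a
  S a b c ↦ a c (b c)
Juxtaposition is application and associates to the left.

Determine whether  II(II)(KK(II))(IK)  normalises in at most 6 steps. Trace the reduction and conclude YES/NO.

  start: II(II)(KK(II))(IK)
  step 1: I(II)(KK(II))(IK)
  step 2: II(KK(II))(IK)
  step 3: I(KK(II))(IK)
  step 4: KK(II)(IK)
  step 5: K(IK)
  step 6: KK

Answer: YES — reaches normal form KK in 6 ≤ 6 steps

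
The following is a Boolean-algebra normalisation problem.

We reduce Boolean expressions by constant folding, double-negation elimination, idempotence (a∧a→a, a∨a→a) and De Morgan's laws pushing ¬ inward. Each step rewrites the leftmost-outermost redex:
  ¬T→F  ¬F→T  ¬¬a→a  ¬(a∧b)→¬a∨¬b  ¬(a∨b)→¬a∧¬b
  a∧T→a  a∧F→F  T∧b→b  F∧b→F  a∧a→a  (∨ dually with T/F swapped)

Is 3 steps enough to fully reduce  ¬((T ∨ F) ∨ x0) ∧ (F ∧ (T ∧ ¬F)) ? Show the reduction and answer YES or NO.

  start: ¬((T ∨ F) ∨ x0) ∧ (F ∧ (T ∧ ¬F))
  [1] (¬(T ∨ F) ∧ ¬x0) ∧ (F ∧ (T ∧ ¬F))
  [2] ((¬T ∧ ¬F) ∧ ¬x0) ∧ (F ∧ (T ∧ ¬F))
  [3] ((F ∧ ¬F) ∧ ¬x0) ∧ (F ∧ (T ∧ ¬F))

Answer: NO — after 3 steps the term is ((F ∧ ¬F) ∧ ¬x0) ∧ (F ∧ (T ∧ ¬F)), not yet normal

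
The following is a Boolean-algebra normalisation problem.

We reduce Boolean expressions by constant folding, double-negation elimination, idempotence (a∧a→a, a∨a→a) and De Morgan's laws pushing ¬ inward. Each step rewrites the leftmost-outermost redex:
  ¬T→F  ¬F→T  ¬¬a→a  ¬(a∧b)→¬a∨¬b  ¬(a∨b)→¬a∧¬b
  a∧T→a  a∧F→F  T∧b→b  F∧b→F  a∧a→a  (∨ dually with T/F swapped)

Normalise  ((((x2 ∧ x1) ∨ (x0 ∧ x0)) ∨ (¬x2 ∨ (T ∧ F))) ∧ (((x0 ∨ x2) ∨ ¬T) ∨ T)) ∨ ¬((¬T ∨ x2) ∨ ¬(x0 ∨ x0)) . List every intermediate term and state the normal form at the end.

  start: ((((x2 ∧ x1) ∨ (x0 ∧ x0)) ∨ (¬x2 ∨ (T ∧ F))) ∧ (((x0 ∨ x2) ∨ ¬T) ∨ T)) ∨ ¬((¬T ∨ x2) ∨ ¬(x0 ∨ x0))
  step 1: ((((x2 ∧ x1) ∨ x0) ∨ (¬x2 ∨ (T ∧ F))) ∧ (((x0 ∨ x2) ∨ ¬T) ∨ T)) ∨ ¬((¬T ∨ x2) ∨ ¬(x0 ∨ x0))
  step 2: ((((x2 ∧ x1) ∨ x0) ∨ (¬x2 ∨ F)) ∧ (((x0 ∨ x2) ∨ ¬T) ∨ T)) ∨ ¬((¬T ∨ x2) ∨ ¬(x0 ∨ x0))
  step 3: ((((x2 ∧ x1) ∨ x0) ∨ ¬x2) ∧ (((x0 ∨ x2) ∨ ¬T) ∨ T)) ∨ ¬((¬T ∨ x2) ∨ ¬(x0 ∨ x0))
  step 4: ((((x2 ∧ x1) ∨ x0) ∨ ¬x2) ∧ T) ∨ ¬((¬T ∨ x2) ∨ ¬(x0 ∨ x0))
  step 5: (((x2 ∧ x1) ∨ x0) ∨ ¬x2) ∨ ¬((¬T ∨ x2) ∨ ¬(x0 ∨ x0))
  step 6: (((x2 ∧ x1) ∨ x0) ∨ ¬x2) ∨ (¬(¬T ∨ x2) ∧ ¬¬(x0 ∨ x0))
  step 7: (((x2 ∧ x1) ∨ x0) ∨ ¬x2) ∨ ((¬¬T ∧ ¬x2) ∧ ¬¬(x0 ∨ x0))
  step 8: (((x2 ∧ x1) ∨ x0) ∨ ¬x2) ∨ ((T ∧ ¬x2) ∧ ¬¬(x0 ∨ x0))
  step 9: (((x2 ∧ x1) ∨ x0) ∨ ¬x2) ∨ (¬x2 ∧ ¬¬(x0 ∨ x0))
  step 10: (((x2 ∧ x1) ∨ x0) ∨ ¬x2) ∨ (¬x2 ∧ (x0 ∨ x0))
  step 11: (((x2 ∧ x1) ∨ x0) ∨ ¬x2) ∨ (¬x2 ∧ x0)

Answer: normal form = (((x2 ∧ x1) ∨ x0) ∨ ¬x2) ∨ (¬x2 ∧ x0)  (in 11 steps)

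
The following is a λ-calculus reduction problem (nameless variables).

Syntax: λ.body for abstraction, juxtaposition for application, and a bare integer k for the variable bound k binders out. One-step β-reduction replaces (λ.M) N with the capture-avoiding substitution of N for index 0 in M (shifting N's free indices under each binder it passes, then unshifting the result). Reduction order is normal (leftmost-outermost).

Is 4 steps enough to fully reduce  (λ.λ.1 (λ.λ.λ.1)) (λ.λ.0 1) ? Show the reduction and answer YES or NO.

  start: (λ.λ.1 (λ.λ.λ.1)) (λ.λ.0 1)
  [1] λ.(λ.λ.0 1) (λ.λ.λ.1)
  [2] λ.λ.0 (λ.λ.λ.1)

Answer: YES — reaches normal form λ.λ.0 (λ.λ.λ.1) in 2 ≤ 4 steps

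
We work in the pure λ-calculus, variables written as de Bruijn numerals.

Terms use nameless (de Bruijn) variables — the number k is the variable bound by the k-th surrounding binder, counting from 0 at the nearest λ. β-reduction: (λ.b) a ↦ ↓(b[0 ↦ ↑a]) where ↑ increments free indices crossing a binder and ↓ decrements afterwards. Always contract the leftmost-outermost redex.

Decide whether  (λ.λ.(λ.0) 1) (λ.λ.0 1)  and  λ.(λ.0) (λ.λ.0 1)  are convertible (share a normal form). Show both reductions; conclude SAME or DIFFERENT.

Term A:
  start: (λ.λ.(λ.0) 1) (λ.λ.0 1)
  →1  λ.(λ.0) (λ.λ.0 1)
  →2  λ.λ.λ.0 1

Term B:
  start: λ.(λ.0) (λ.λ.0 1)
  →1  λ.λ.λ.0 1

Answer: SAME — A ⇓ λ.λ.λ.0 1, B ⇓ λ.λ.λ.0 1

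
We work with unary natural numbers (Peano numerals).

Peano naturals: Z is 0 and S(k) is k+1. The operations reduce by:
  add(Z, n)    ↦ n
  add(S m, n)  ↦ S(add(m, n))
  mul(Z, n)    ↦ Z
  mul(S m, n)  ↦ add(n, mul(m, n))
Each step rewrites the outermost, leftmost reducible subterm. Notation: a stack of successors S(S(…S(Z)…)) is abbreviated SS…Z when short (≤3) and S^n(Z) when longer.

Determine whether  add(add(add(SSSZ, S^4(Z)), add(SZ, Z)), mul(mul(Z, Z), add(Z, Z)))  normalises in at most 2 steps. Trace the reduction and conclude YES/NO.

  start: add(add(add(SSSZ, S^4(Z)), add(SZ, Z)), mul(mul(Z, Z), add(Z, Z)))
  [1] add(add(S(add(SSZ, S^4(Z))), add(SZ, Z)), mul(mul(Z, Z), add(Z, Z)))
  [2] add(S(add(add(SSZ, S^4(Z)), add(SZ, Z))), mul(mul(Z, Z), add(Z, Z)))

Answer: NO — after 2 steps the term is add(S(add(add(SSZ, S^4(Z)), add(SZ, Z))), mul(mul(Z, Z), add(Z, Z))), not yet normal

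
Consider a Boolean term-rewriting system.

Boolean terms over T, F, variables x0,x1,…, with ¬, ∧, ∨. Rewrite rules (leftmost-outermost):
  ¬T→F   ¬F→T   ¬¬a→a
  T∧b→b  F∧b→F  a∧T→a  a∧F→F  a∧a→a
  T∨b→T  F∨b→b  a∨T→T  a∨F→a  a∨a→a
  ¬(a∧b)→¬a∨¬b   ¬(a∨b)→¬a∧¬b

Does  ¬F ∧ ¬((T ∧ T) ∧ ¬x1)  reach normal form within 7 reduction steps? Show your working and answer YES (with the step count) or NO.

  start: ¬F ∧ ¬((T ∧ T) ∧ ¬x1)
  →1  T ∧ ¬((T ∧ T) ∧ ¬x1)
  →2  ¬((T ∧ T) ∧ ¬x1)
  →3  ¬(T ∧ T) ∨ ¬¬x1
  →4  (¬T ∨ ¬T) ∨ ¬¬x1
  →5  ¬T ∨ ¬¬x1
  →6  F ∨ ¬¬x1
  →7  ¬¬x1

Answer: NO — after 7 steps the term is ¬¬x1, not yet normal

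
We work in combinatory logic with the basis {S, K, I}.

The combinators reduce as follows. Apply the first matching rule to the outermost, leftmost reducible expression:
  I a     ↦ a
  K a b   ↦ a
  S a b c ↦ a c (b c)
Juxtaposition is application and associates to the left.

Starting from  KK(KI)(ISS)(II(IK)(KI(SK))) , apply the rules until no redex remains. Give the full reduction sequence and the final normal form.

Answer: normal form = SS  (in 3 steps)

Reduction:
  start: KK(KI)(ISS)(II(IK)(KI(SK)))
  →1  K(ISS)(II(IK)(KI(SK)))
  →2  ISS
  →3  SS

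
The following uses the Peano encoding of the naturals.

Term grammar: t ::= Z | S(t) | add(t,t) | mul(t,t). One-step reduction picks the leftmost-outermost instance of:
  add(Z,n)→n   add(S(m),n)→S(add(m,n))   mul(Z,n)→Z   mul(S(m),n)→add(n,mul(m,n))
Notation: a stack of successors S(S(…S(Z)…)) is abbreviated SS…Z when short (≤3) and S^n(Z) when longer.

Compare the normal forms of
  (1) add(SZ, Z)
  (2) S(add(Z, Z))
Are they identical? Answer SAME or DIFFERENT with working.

Term A:
  start: add(SZ, Z)
  →1  S(add(Z, Z))
  →2  SZ

Term B:
  start: S(add(Z, Z))
  →1  SZ

Answer: SAME — A ⇓ SZ, B ⇓ SZ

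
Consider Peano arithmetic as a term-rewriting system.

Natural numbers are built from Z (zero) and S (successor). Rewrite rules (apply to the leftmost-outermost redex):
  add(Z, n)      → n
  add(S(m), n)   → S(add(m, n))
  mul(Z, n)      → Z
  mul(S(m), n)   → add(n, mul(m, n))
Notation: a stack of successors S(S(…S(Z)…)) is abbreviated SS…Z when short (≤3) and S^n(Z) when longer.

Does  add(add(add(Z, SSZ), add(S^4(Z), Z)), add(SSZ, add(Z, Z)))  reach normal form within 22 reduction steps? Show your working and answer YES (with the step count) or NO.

  start: add(add(add(Z, SSZ), add(S^4(Z), Z)), add(SSZ, add(Z, Z)))
  [1] add(add(SSZ, add(S^4(Z), Z)), add(SSZ, add(Z, Z)))
  [2] add(S(add(SZ, add(S^4(Z), Z))), add(SSZ, add(Z, Z)))
  [3] S(add(add(SZ, add(S^4(Z), Z)), add(SSZ, add(Z, Z))))
  [4] S(add(S(add(Z, add(S^4(Z), Z))), add(SSZ, add(Z, Z))))
  [5] S(S(add(add(Z, add(S^4(Z), Z)), add(SSZ, add(Z, Z)))))
  [6] S(S(add(add(S^4(Z), Z), add(SSZ, add(Z, Z)))))
  [7] S(S(add(S(add(SSSZ, Z)), add(SSZ, add(Z, Z)))))
  [8] S(S(S(add(add(SSSZ, Z), add(SSZ, add(Z, Z))))))
  [9] S(S(S(add(S(add(SSZ, Z)), add(SSZ, add(Z, Z))))))
  [10] S(S(S(S(add(add(SSZ, Z), add(SSZ, add(Z, Z)))))))
  [11] S(S(S(S(add(S(add(SZ, Z)), add(SSZ, add(Z, Z)))))))
  [12] S(S(S(S(S(add(add(SZ, Z), add(SSZ, add(Z, Z))))))))
  [13] S(S(S(S(S(add(S(add(Z, Z)), add(SSZ, add(Z, Z))))))))
  [14] S(S(S(S(S(S(add(add(Z, Z), add(SSZ, add(Z, Z)))))))))
  [15] S(S(S(S(S(S(add(Z, add(SSZ, add(Z, Z)))))))))
  [16] S(S(S(S(S(S(add(SSZ, add(Z, Z))))))))
  [17] S(S(S(S(S(S(S(add(SZ, add(Z, Z)))))))))
  [18] S(S(S(S(S(S(S(S(add(Z, add(Z, Z))))))))))
  [19] S(S(S(S(S(S(S(S(add(Z, Z)))))))))
  [20] S^8(Z)

Answer: YES — reaches normal form S^8(Z) in 20 ≤ 22 steps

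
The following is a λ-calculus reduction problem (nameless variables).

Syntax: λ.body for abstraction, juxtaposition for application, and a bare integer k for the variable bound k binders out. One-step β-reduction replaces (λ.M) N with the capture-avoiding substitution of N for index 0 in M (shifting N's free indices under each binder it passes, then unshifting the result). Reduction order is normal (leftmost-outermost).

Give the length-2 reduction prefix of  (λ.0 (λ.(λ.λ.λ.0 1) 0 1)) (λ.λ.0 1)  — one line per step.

  start: (λ.0 (λ.(λ.λ.λ.0 1) 0 1)) (λ.λ.0 1)
  [1] (λ.λ.0 1) (λ.(λ.λ.λ.0 1) 0 (λ.λ.0 1))
  [2] λ.0 (λ.(λ.λ.λ.0 1) 0 (λ.λ.0 1))

Answer: after 2 steps: λ.0 (λ.(λ.λ.λ.0 1) 0 (λ.λ.0 1))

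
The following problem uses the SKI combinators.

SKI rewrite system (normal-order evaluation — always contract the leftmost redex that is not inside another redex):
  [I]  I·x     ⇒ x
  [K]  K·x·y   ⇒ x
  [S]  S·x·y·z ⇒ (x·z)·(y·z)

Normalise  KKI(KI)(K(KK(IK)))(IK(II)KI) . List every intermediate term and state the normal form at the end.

Answer: normal form = I  (in 3 steps)

Reduction:
  start: KKI(KI)(K(KK(IK)))(IK(II)KI)
  [1] K(KI)(K(KK(IK)))(IK(II)KI)
  [2] KI(IK(II)KI)
  [3] I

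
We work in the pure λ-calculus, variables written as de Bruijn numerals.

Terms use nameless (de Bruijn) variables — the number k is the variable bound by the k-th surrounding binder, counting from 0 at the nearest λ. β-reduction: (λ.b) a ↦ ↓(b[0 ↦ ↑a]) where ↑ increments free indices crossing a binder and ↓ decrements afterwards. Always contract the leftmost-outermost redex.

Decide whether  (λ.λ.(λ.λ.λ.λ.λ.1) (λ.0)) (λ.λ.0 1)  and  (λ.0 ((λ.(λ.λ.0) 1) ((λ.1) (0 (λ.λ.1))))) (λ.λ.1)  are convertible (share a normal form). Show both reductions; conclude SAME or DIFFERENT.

Answer: DIFFERENT — A ⇓ λ.λ.λ.λ.λ.1, B ⇓ λ.λ.0

Working:
Term A:
  start: (λ.λ.(λ.λ.λ.λ.λ.1) (λ.0)) (λ.λ.0 1)
  [1] λ.(λ.λ.λ.λ.λ.1) (λ.0)
  [2] λ.λ.λ.λ.λ.1

Term B:
  start: (λ.0 ((λ.(λ.λ.0) 1) ((λ.1) (0 (λ.λ.1))))) (λ.λ.1)
  [1] (λ.λ.1) ((λ.(λ.λ.0) (λ.λ.1)) ((λ.λ.λ.1) ((λ.λ.1) (λ.λ.1))))
  [2] λ.(λ.(λ.λ.0) (λ.λ.1)) ((λ.λ.λ.1) ((λ.λ.1) (λ.λ.1)))
  [3] λ.(λ.λ.0) (λ.λ.1)
  [4] λ.λ.0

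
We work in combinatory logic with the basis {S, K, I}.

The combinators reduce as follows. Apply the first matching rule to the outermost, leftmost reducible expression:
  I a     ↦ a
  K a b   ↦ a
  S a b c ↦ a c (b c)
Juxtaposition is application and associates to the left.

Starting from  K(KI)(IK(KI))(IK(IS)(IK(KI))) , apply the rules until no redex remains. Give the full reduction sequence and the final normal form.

  start: K(KI)(IK(KI))(IK(IS)(IK(KI)))
  step 1: KI(IK(IS)(IK(KI)))
  step 2: I

Answer: normal form = I  (in 2 steps)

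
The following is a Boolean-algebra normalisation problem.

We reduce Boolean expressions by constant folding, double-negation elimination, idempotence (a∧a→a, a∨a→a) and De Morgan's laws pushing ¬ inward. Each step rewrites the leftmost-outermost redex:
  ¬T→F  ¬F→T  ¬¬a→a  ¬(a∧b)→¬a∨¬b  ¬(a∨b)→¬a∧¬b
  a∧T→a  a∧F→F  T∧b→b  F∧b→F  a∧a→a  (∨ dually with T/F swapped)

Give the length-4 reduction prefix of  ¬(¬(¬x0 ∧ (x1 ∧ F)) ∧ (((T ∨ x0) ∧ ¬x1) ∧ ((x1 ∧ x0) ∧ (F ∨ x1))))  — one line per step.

Answer: after 4 steps: F ∨ ¬(((T ∨ x0) ∧ ¬x1) ∧ ((x1 ∧ x0) ∧ (F ∨ x1)))

Derivation:
  start: ¬(¬(¬x0 ∧ (x1 ∧ F)) ∧ (((T ∨ x0) ∧ ¬x1) ∧ ((x1 ∧ x0) ∧ (F ∨ x1))))
  step 1: ¬¬(¬x0 ∧ (x1 ∧ F)) ∨ ¬(((T ∨ x0) ∧ ¬x1) ∧ ((x1 ∧ x0) ∧ (F ∨ x1)))
  step 2: (¬x0 ∧ (x1 ∧ F)) ∨ ¬(((T ∨ x0) ∧ ¬x1) ∧ ((x1 ∧ x0) ∧ (F ∨ x1)))
  step 3: (¬x0 ∧ F) ∨ ¬(((T ∨ x0) ∧ ¬x1) ∧ ((x1 ∧ x0) ∧ (F ∨ x1)))
  step 4: F ∨ ¬(((T ∨ x0) ∧ ¬x1) ∧ ((x1 ∧ x0) ∧ (F ∨ x1)))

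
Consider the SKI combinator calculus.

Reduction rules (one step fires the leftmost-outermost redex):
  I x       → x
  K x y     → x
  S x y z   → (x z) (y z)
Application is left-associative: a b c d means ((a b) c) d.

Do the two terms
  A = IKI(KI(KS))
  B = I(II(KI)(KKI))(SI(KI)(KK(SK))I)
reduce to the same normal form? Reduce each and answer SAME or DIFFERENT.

Term A:
  start: IKI(KI(KS))
  →1  KI(KI(KS))
  →2  I

Term B:
  start: I(II(KI)(KKI))(SI(KI)(KK(SK))I)
  →1  II(KI)(KKI)(SI(KI)(KK(SK))I)
  →2  I(KI)(KKI)(SI(KI)(KK(SK))I)
  →3  KI(KKI)(SI(KI)(KK(SK))I)
  →4  I(SI(KI)(KK(SK))I)
  →5  SI(KI)(KK(SK))I
  →6  I(KK(SK))(KI(KK(SK)))I
  →7  KK(SK)(KI(KK(SK)))I
  →8  K(KI(KK(SK)))I
  →9  KI(KK(SK))
  →10  I

Answer: SAME — A ⇓ I, B ⇓ I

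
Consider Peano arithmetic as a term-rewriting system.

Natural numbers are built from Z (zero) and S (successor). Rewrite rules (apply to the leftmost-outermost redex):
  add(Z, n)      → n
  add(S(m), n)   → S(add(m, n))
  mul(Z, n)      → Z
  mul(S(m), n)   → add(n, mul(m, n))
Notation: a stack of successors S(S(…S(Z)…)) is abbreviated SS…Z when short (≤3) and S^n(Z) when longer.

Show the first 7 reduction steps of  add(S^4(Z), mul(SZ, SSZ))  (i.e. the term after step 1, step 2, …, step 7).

Answer: after 7 steps: S(S(S(S(S(add(SZ, mul(Z, SSZ)))))))

Reduction:
  start: add(S^4(Z), mul(SZ, SSZ))
  [1] S(add(SSSZ, mul(SZ, SSZ)))
  [2] S(S(add(SSZ, mul(SZ, SSZ))))
  [3] S(S(S(add(SZ, mul(SZ, SSZ)))))
  [4] S(S(S(S(add(Z, mul(SZ, SSZ))))))
  [5] S(S(S(S(mul(SZ, SSZ)))))
  [6] S(S(S(S(add(SSZ, mul(Z, SSZ))))))
  [7] S(S(S(S(S(add(SZ, mul(Z, SSZ)))))))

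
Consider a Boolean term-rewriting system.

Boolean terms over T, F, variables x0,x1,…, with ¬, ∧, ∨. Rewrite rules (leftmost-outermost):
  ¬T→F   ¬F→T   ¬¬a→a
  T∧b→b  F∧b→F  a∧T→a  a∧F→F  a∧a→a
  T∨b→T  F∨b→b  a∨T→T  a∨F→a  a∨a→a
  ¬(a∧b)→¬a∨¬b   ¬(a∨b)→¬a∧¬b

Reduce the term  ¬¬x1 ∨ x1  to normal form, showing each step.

  start: ¬¬x1 ∨ x1
  [1] x1 ∨ x1
  [2] x1

Answer: normal form = x1  (in 2 steps)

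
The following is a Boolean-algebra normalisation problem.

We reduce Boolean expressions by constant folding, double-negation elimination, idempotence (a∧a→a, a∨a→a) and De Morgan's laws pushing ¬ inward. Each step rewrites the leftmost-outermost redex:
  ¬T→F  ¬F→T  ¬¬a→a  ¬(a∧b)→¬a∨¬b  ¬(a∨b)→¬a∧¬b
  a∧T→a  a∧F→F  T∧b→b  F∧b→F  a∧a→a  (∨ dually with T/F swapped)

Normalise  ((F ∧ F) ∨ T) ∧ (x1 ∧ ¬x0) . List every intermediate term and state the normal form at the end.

  start: ((F ∧ F) ∨ T) ∧ (x1 ∧ ¬x0)
  step 1: T ∧ (x1 ∧ ¬x0)
  step 2: x1 ∧ ¬x0

Answer: normal form = x1 ∧ ¬x0  (in 2 steps)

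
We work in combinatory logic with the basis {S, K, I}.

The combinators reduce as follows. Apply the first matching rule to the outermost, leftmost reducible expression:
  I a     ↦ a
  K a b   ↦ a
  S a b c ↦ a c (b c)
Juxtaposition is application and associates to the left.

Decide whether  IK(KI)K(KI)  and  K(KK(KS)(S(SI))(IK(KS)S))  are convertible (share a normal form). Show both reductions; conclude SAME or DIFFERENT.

Term A:
  start: IK(KI)K(KI)
  →1  K(KI)K(KI)
  →2  KI(KI)
  →3  I

Term B:
  start: K(KK(KS)(S(SI))(IK(KS)S))
  →1  K(K(S(SI))(IK(KS)S))
  →2  K(S(SI))

Answer: DIFFERENT — A ⇓ I, B ⇓ K(S(SI))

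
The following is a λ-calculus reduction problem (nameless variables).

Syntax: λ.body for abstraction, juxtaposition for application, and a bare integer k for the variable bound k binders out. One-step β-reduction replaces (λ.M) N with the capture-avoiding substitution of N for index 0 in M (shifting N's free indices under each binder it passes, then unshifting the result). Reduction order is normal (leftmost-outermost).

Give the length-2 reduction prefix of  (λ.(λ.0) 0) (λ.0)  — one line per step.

  start: (λ.(λ.0) 0) (λ.0)
  →1  (λ.0) (λ.0)
  →2  λ.0

Answer: after 2 steps: λ.0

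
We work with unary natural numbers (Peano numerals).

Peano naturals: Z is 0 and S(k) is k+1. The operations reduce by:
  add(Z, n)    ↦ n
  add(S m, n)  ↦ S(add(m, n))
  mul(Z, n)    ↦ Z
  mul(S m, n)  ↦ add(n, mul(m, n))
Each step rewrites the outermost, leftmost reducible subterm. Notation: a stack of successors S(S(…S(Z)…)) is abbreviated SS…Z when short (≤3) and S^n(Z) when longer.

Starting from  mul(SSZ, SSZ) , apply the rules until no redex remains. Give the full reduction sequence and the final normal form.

Answer: normal form = S^4(Z)  (in 9 steps)

Working:
  start: mul(SSZ, SSZ)
  →1  add(SSZ, mul(SZ, SSZ))
  →2  S(add(SZ, mul(SZ, SSZ)))
  →3  S(S(add(Z, mul(SZ, SSZ))))
  →4  S(S(mul(SZ, SSZ)))
  →5  S(S(add(SSZ, mul(Z, SSZ))))
  →6  S(S(S(add(SZ, mul(Z, SSZ)))))
  →7  S(S(S(S(add(Z, mul(Z, SSZ))))))
  →8  S(S(S(S(mul(Z, SSZ)))))
  →9  S^4(Z)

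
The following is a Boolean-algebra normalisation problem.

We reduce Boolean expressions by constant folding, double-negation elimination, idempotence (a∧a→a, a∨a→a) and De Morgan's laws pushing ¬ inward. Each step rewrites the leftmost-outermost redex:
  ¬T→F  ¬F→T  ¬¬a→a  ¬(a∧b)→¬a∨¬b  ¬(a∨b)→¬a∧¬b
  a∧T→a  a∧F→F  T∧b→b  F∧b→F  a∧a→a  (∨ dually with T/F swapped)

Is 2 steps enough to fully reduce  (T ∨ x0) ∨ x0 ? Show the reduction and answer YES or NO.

  start: (T ∨ x0) ∨ x0
  [1] T ∨ x0
  [2] T

Answer: YES — reaches normal form T in 2 ≤ 2 steps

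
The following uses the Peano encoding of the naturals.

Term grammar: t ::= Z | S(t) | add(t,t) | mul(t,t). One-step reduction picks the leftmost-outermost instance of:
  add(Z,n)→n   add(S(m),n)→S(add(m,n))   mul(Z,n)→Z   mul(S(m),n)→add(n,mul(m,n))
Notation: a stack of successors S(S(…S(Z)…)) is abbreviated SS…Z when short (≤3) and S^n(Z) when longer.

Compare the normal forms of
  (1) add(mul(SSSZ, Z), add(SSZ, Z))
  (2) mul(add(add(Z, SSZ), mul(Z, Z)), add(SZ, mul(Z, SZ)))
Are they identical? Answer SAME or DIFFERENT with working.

Answer: SAME — A ⇓ SSZ, B ⇓ SSZ

Derivation:
Term A:
  start: add(mul(SSSZ, Z), add(SSZ, Z))
  step 1: add(add(Z, mul(SSZ, Z)), add(SSZ, Z))
  step 2: add(mul(SSZ, Z), add(SSZ, Z))
  step 3: add(add(Z, mul(SZ, Z)), add(SSZ, Z))
  step 4: add(mul(SZ, Z), add(SSZ, Z))
  step 5: add(add(Z, mul(Z, Z)), add(SSZ, Z))
  step 6: add(mul(Z, Z), add(SSZ, Z))
  step 7: add(Z, add(SSZ, Z))
  step 8: add(SSZ, Z)
  step 9: S(add(SZ, Z))
  step 10: S(S(add(Z, Z)))
  step 11: SSZ

Term B:
  start: mul(add(add(Z, SSZ), mul(Z, Z)), add(SZ, mul(Z, SZ)))
  step 1: mul(add(SSZ, mul(Z, Z)), add(SZ, mul(Z, SZ)))
  step 2: mul(S(add(SZ, mul(Z, Z))), add(SZ, mul(Z, SZ)))
  step 3: add(add(SZ, mul(Z, SZ)), mul(add(SZ, mul(Z, Z)), add(SZ, mul(Z, SZ))))
  step 4: add(S(add(Z, mul(Z, SZ))), mul(add(SZ, mul(Z, Z)), add(SZ, mul(Z, SZ))))
  step 5: S(add(add(Z, mul(Z, SZ)), mul(add(SZ, mul(Z, Z)), add(SZ, mul(Z, SZ)))))
  step 6: S(add(mul(Z, SZ), mul(add(SZ, mul(Z, Z)), add(SZ, mul(Z, SZ)))))
  step 7: S(add(Z, mul(add(SZ, mul(Z, Z)), add(SZ, mul(Z, SZ)))))
  step 8: S(mul(add(SZ, mul(Z, Z)), add(SZ, mul(Z, SZ))))
  step 9: S(mul(S(add(Z, mul(Z, Z))), add(SZ, mul(Z, SZ))))
  step 10: S(add(add(SZ, mul(Z, SZ)), mul(add(Z, mul(Z, Z)), add(SZ, mul(Z, SZ)))))
  step 11: S(add(S(add(Z, mul(Z, SZ))), mul(add(Z, mul(Z, Z)), add(SZ, mul(Z, SZ)))))
  step 12: S(S(add(add(Z, mul(Z, SZ)), mul(add(Z, mul(Z, Z)), add(SZ, mul(Z, SZ))))))
  step 13: S(S(add(mul(Z, SZ), mul(add(Z, mul(Z, Z)), add(SZ, mul(Z, SZ))))))
  step 14: S(S(add(Z, mul(add(Z, mul(Z, Z)), add(SZ, mul(Z, SZ))))))
  step 15: S(S(mul(add(Z, mul(Z, Z)), add(SZ, mul(Z, SZ)))))
  step 16: S(S(mul(mul(Z, Z), add(SZ, mul(Z, SZ)))))
  step 17: S(S(mul(Z, add(SZ, mul(Z, SZ)))))
  step 18: SSZ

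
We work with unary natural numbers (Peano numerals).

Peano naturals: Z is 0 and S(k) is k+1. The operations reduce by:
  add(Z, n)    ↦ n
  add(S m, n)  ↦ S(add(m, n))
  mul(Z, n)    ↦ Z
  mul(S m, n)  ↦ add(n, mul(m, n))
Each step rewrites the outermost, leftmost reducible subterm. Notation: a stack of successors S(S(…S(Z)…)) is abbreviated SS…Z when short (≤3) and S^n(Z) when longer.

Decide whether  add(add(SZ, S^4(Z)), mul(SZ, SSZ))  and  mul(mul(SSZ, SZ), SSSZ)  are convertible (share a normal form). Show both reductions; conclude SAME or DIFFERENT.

Term A:
  start: add(add(SZ, S^4(Z)), mul(SZ, SSZ))
  →1  add(S(add(Z, S^4(Z))), mul(SZ, SSZ))
  →2  S(add(add(Z, S^4(Z)), mul(SZ, SSZ)))
  →3  S(add(S^4(Z), mul(SZ, SSZ)))
  →4  S(S(add(SSSZ, mul(SZ, SSZ))))
  →5  S(S(S(add(SSZ, mul(SZ, SSZ)))))
  →6  S(S(S(S(add(SZ, mul(SZ, SSZ))))))
  →7  S(S(S(S(S(add(Z, mul(SZ, SSZ)))))))
  →8  S(S(S(S(S(mul(SZ, SSZ))))))
  →9  S(S(S(S(S(add(SSZ, mul(Z, SSZ)))))))
  →10  S(S(S(S(S(S(add(SZ, mul(Z, SSZ))))))))
  →11  S(S(S(S(S(S(S(add(Z, mul(Z, SSZ)))))))))
  →12  S(S(S(S(S(S(S(mul(Z, SSZ))))))))
  →13  S^7(Z)

Term B:
  start: mul(mul(SSZ, SZ), SSSZ)
  →1  mul(add(SZ, mul(SZ, SZ)), SSSZ)
  →2  mul(S(add(Z, mul(SZ, SZ))), SSSZ)
  →3  add(SSSZ, mul(add(Z, mul(SZ, SZ)), SSSZ))
  →4  S(add(SSZ, mul(add(Z, mul(SZ, SZ)), SSSZ)))
  →5  S(S(add(SZ, mul(add(Z, mul(SZ, SZ)), SSSZ))))
  →6  S(S(S(add(Z, mul(add(Z, mul(SZ, SZ)), SSSZ)))))
  →7  S(S(S(mul(add(Z, mul(SZ, SZ)), SSSZ))))
  →8  S(S(S(mul(mul(SZ, SZ), SSSZ))))
  →9  S(S(S(mul(add(SZ, mul(Z, SZ)), SSSZ))))
  →10  S(S(S(mul(S(add(Z, mul(Z, SZ))), SSSZ))))
  →11  S(S(S(add(SSSZ, mul(add(Z, mul(Z, SZ)), SSSZ)))))
  →12  S(S(S(S(add(SSZ, mul(add(Z, mul(Z, SZ)), SSSZ))))))
  →13  S(S(S(S(S(add(SZ, mul(add(Z, mul(Z, SZ)), SSSZ)))))))
  →14  S(S(S(S(S(S(add(Z, mul(add(Z, mul(Z, SZ)), SSSZ))))))))
  →15  S(S(S(S(S(S(mul(add(Z, mul(Z, SZ)), SSSZ)))))))
  →16  S(S(S(S(S(S(mul(mul(Z, SZ), SSSZ)))))))
  →17  S(S(S(S(S(S(mul(Z, SSSZ)))))))
  →18  S^6(Z)

Answer: DIFFERENT — A ⇓ S^7(Z), B ⇓ S^6(Z)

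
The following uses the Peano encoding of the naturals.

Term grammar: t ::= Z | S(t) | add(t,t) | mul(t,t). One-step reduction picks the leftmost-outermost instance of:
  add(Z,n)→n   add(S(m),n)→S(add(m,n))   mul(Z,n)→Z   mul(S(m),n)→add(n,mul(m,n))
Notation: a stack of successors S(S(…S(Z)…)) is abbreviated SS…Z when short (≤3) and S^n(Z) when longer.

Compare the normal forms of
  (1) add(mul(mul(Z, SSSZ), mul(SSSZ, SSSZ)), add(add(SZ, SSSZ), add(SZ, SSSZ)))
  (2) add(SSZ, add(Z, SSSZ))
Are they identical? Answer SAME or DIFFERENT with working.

Answer: DIFFERENT — A ⇓ S^8(Z), B ⇓ S^5(Z)

Derivation:
Term A:
  start: add(mul(mul(Z, SSSZ), mul(SSSZ, SSSZ)), add(add(SZ, SSSZ), add(SZ, SSSZ)))
  step 1: add(mul(Z, mul(SSSZ, SSSZ)), add(add(SZ, SSSZ), add(SZ, SSSZ)))
  step 2: add(Z, add(add(SZ, SSSZ), add(SZ, SSSZ)))
  step 3: add(add(SZ, SSSZ), add(SZ, SSSZ))
  step 4: add(S(add(Z, SSSZ)), add(SZ, SSSZ))
  step 5: S(add(add(Z, SSSZ), add(SZ, SSSZ)))
  step 6: S(add(SSSZ, add(SZ, SSSZ)))
  step 7: S(S(add(SSZ, add(SZ, SSSZ))))
  step 8: S(S(S(add(SZ, add(SZ, SSSZ)))))
  step 9: S(S(S(S(add(Z, add(SZ, SSSZ))))))
  step 10: S(S(S(S(add(SZ, SSSZ)))))
  step 11: S(S(S(S(S(add(Z, SSSZ))))))
  step 12: S^8(Z)

Term B:
  start: add(SSZ, add(Z, SSSZ))
  step 1: S(add(SZ, add(Z, SSSZ)))
  step 2: S(S(add(Z, add(Z, SSSZ))))
  step 3: S(S(add(Z, SSSZ)))
  step 4: S^5(Z)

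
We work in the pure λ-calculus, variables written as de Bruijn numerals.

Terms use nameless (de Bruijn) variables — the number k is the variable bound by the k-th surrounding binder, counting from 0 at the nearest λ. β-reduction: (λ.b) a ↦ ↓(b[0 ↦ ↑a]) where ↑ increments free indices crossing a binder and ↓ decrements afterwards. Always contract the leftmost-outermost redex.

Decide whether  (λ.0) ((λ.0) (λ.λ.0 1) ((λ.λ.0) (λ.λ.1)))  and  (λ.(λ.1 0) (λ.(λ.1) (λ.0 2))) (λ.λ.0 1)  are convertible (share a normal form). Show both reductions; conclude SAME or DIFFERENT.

Term A:
  start: (λ.0) ((λ.0) (λ.λ.0 1) ((λ.λ.0) (λ.λ.1)))
  →1  (λ.0) (λ.λ.0 1) ((λ.λ.0) (λ.λ.1))
  →2  (λ.λ.0 1) ((λ.λ.0) (λ.λ.1))
  →3  λ.0 ((λ.λ.0) (λ.λ.1))
  →4  λ.0 (λ.0)

Term B:
  start: (λ.(λ.1 0) (λ.(λ.1) (λ.0 2))) (λ.λ.0 1)
  →1  (λ.(λ.λ.0 1) 0) (λ.(λ.1) (λ.0 (λ.λ.0 1)))
  →2  (λ.λ.0 1) (λ.(λ.1) (λ.0 (λ.λ.0 1)))
  →3  λ.0 (λ.(λ.1) (λ.0 (λ.λ.0 1)))
  →4  λ.0 (λ.0)

Answer: SAME — A ⇓ λ.0 (λ.0), B ⇓ λ.0 (λ.0)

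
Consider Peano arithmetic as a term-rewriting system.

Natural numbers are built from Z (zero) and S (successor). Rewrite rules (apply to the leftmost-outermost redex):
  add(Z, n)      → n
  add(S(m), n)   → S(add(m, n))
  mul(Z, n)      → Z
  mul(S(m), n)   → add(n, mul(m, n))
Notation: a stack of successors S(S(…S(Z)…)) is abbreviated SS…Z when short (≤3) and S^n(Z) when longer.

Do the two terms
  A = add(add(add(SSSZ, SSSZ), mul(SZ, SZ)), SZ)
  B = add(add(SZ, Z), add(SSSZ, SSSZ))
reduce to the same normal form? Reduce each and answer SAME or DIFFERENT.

Term A:
  start: add(add(add(SSSZ, SSSZ), mul(SZ, SZ)), SZ)
  step 1: add(add(S(add(SSZ, SSSZ)), mul(SZ, SZ)), SZ)
  step 2: add(S(add(add(SSZ, SSSZ), mul(SZ, SZ))), SZ)
  step 3: S(add(add(add(SSZ, SSSZ), mul(SZ, SZ)), SZ))
  step 4: S(add(add(S(add(SZ, SSSZ)), mul(SZ, SZ)), SZ))
  step 5: S(add(S(add(add(SZ, SSSZ), mul(SZ, SZ))), SZ))
  step 6: S(S(add(add(add(SZ, SSSZ), mul(SZ, SZ)), SZ)))
  step 7: S(S(add(add(S(add(Z, SSSZ)), mul(SZ, SZ)), SZ)))
  step 8: S(S(add(S(add(add(Z, SSSZ), mul(SZ, SZ))), SZ)))
  step 9: S(S(S(add(add(add(Z, SSSZ), mul(SZ, SZ)), SZ))))
  step 10: S(S(S(add(add(SSSZ, mul(SZ, SZ)), SZ))))
  step 11: S(S(S(add(S(add(SSZ, mul(SZ, SZ))), SZ))))
  step 12: S(S(S(S(add(add(SSZ, mul(SZ, SZ)), SZ)))))
  step 13: S(S(S(S(add(S(add(SZ, mul(SZ, SZ))), SZ)))))
  step 14: S(S(S(S(S(add(add(SZ, mul(SZ, SZ)), SZ))))))
  step 15: S(S(S(S(S(add(S(add(Z, mul(SZ, SZ))), SZ))))))
  step 16: S(S(S(S(S(S(add(add(Z, mul(SZ, SZ)), SZ)))))))
  step 17: S(S(S(S(S(S(add(mul(SZ, SZ), SZ)))))))
  step 18: S(S(S(S(S(S(add(add(SZ, mul(Z, SZ)), SZ)))))))
  step 19: S(S(S(S(S(S(add(S(add(Z, mul(Z, SZ))), SZ)))))))
  step 20: S(S(S(S(S(S(S(add(add(Z, mul(Z, SZ)), SZ))))))))
  step 21: S(S(S(S(S(S(S(add(mul(Z, SZ), SZ))))))))
  step 22: S(S(S(S(S(S(S(add(Z, SZ))))))))
  step 23: S^8(Z)

Term B:
  start: add(add(SZ, Z), add(SSSZ, SSSZ))
  step 1: add(S(add(Z, Z)), add(SSSZ, SSSZ))
  step 2: S(add(add(Z, Z), add(SSSZ, SSSZ)))
  step 3: S(add(Z, add(SSSZ, SSSZ)))
  step 4: S(add(SSSZ, SSSZ))
  step 5: S(S(add(SSZ, SSSZ)))
  step 6: S(S(S(add(SZ, SSSZ))))
  step 7: S(S(S(S(add(Z, SSSZ)))))
  step 8: S^7(Z)

Answer: DIFFERENT — A ⇓ S^8(Z), B ⇓ S^7(Z)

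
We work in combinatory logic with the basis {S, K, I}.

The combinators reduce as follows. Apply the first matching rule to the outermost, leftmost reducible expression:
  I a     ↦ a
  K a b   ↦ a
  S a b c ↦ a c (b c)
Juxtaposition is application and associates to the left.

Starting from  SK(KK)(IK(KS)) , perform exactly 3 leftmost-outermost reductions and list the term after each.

Answer: after 3 steps: K(KS)

Working:
  start: SK(KK)(IK(KS))
  step 1: K(IK(KS))(KK(IK(KS)))
  step 2: IK(KS)
  step 3: K(KS)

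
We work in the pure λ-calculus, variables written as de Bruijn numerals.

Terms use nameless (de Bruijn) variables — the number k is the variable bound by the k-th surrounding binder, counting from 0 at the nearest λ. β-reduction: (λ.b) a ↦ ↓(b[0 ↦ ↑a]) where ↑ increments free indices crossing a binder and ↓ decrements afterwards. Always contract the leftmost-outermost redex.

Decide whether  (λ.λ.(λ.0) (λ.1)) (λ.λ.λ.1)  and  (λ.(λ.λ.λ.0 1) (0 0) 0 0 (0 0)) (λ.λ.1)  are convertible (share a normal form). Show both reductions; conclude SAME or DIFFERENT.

Term A:
  start: (λ.λ.(λ.0) (λ.1)) (λ.λ.λ.1)
  →1  λ.(λ.0) (λ.1)
  →2  λ.λ.1

Term B:
  start: (λ.(λ.λ.λ.0 1) (0 0) 0 0 (0 0)) (λ.λ.1)
  →1  (λ.λ.λ.0 1) ((λ.λ.1) (λ.λ.1)) (λ.λ.1) (λ.λ.1) ((λ.λ.1) (λ.λ.1))
  →2  (λ.λ.0 1) (λ.λ.1) (λ.λ.1) ((λ.λ.1) (λ.λ.1))
  →3  (λ.0 (λ.λ.1)) (λ.λ.1) ((λ.λ.1) (λ.λ.1))
  →4  (λ.λ.1) (λ.λ.1) ((λ.λ.1) (λ.λ.1))
  →5  (λ.λ.λ.1) ((λ.λ.1) (λ.λ.1))
  →6  λ.λ.1

Answer: SAME — A ⇓ λ.λ.1, B ⇓ λ.λ.1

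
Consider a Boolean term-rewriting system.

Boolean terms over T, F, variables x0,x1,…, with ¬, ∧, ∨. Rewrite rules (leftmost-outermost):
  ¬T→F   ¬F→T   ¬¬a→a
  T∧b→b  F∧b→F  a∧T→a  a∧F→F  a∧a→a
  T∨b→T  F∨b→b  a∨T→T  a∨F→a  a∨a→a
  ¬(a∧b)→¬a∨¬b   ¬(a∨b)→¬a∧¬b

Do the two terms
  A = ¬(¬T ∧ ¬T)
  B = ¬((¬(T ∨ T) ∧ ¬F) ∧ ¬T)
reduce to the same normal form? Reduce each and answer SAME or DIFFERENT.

Term A:
  start: ¬(¬T ∧ ¬T)
  →1  ¬¬T ∨ ¬¬T
  →2  ¬¬T
  →3  T

Term B:
  start: ¬((¬(T ∨ T) ∧ ¬F) ∧ ¬T)
  →1  ¬(¬(T ∨ T) ∧ ¬F) ∨ ¬¬T
  →2  (¬¬(T ∨ T) ∨ ¬¬F) ∨ ¬¬T
  →3  ((T ∨ T) ∨ ¬¬F) ∨ ¬¬T
  →4  (T ∨ ¬¬F) ∨ ¬¬T
  →5  T ∨ ¬¬T
  →6  T

Answer: SAME — A ⇓ T, B ⇓ T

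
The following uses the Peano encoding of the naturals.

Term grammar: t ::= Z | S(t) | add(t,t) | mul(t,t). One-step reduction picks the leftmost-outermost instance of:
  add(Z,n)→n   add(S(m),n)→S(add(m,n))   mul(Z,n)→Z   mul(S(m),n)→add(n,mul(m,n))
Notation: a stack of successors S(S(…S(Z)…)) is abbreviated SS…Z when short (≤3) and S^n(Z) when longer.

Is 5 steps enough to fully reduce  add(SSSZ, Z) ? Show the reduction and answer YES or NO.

Answer: YES — reaches normal form SSSZ in 4 ≤ 5 steps

Reduction:
  start: add(SSSZ, Z)
  step 1: S(add(SSZ, Z))
  step 2: S(S(add(SZ, Z)))
  step 3: S(S(S(add(Z, Z))))
  step 4: SSSZ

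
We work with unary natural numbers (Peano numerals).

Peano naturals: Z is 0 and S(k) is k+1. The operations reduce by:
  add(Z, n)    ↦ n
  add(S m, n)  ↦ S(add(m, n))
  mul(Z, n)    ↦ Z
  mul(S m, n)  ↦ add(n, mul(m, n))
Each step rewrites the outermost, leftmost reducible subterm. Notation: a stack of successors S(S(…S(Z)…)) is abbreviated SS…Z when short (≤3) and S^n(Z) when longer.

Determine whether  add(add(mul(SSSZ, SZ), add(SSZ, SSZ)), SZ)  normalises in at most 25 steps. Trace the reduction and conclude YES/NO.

Answer: YES — reaches normal form S^8(Z) in 25 ≤ 25 steps

Working:
  start: add(add(mul(SSSZ, SZ), add(SSZ, SSZ)), SZ)
  →1  add(add(add(SZ, mul(SSZ, SZ)), add(SSZ, SSZ)), SZ)
  →2  add(add(S(add(Z, mul(SSZ, SZ))), add(SSZ, SSZ)), SZ)
  →3  add(S(add(add(Z, mul(SSZ, SZ)), add(SSZ, SSZ))), SZ)
  →4  S(add(add(add(Z, mul(SSZ, SZ)), add(SSZ, SSZ)), SZ))
  →5  S(add(add(mul(SSZ, SZ), add(SSZ, SSZ)), SZ))
  →6  S(add(add(add(SZ, mul(SZ, SZ)), add(SSZ, SSZ)), SZ))
  →7  S(add(add(S(add(Z, mul(SZ, SZ))), add(SSZ, SSZ)), SZ))
  →8  S(add(S(add(add(Z, mul(SZ, SZ)), add(SSZ, SSZ))), SZ))
  →9  S(S(add(add(add(Z, mul(SZ, SZ)), add(SSZ, SSZ)), SZ)))
  →10  S(S(add(add(mul(SZ, SZ), add(SSZ, SSZ)), SZ)))
  →11  S(S(add(add(add(SZ, mul(Z, SZ)), add(SSZ, SSZ)), SZ)))
  →12  S(S(add(add(S(add(Z, mul(Z, SZ))), add(SSZ, SSZ)), SZ)))
  →13  S(S(add(S(add(add(Z, mul(Z, SZ)), add(SSZ, SSZ))), SZ)))
  →14  S(S(S(add(add(add(Z, mul(Z, SZ)), add(SSZ, SSZ)), SZ))))
  →15  S(S(S(add(add(mul(Z, SZ), add(SSZ, SSZ)), SZ))))
  →16  S(S(S(add(add(Z, add(SSZ, SSZ)), SZ))))
  →17  S(S(S(add(add(SSZ, SSZ), SZ))))
  →18  S(S(S(add(S(add(SZ, SSZ)), SZ))))
  →19  S(S(S(S(add(add(SZ, SSZ), SZ)))))
  →20  S(S(S(S(add(S(add(Z, SSZ)), SZ)))))
  →21  S(S(S(S(S(add(add(Z, SSZ), SZ))))))
  →22  S(S(S(S(S(add(SSZ, SZ))))))
  →23  S(S(S(S(S(S(add(SZ, SZ)))))))
  →24  S(S(S(S(S(S(S(add(Z, SZ))))))))
  →25  S^8(Z)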